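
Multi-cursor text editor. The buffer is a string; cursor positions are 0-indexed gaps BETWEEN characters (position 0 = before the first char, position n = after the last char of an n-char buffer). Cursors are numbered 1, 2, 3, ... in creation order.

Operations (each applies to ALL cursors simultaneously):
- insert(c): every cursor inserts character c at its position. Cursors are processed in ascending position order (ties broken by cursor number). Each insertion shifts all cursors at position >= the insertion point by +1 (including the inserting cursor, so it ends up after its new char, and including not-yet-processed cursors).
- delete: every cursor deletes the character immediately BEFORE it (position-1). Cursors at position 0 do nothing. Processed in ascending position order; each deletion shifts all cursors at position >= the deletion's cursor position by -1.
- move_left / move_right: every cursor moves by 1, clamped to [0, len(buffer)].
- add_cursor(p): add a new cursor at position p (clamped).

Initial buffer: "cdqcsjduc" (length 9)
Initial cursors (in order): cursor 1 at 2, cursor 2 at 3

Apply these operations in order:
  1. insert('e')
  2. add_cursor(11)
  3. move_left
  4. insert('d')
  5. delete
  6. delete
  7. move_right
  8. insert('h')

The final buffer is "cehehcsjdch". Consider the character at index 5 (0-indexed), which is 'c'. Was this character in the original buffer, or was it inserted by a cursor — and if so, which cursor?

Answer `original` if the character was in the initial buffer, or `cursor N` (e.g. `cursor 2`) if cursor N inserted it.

After op 1 (insert('e')): buffer="cdeqecsjduc" (len 11), cursors c1@3 c2@5, authorship ..1.2......
After op 2 (add_cursor(11)): buffer="cdeqecsjduc" (len 11), cursors c1@3 c2@5 c3@11, authorship ..1.2......
After op 3 (move_left): buffer="cdeqecsjduc" (len 11), cursors c1@2 c2@4 c3@10, authorship ..1.2......
After op 4 (insert('d')): buffer="cddeqdecsjdudc" (len 14), cursors c1@3 c2@6 c3@13, authorship ..11.22.....3.
After op 5 (delete): buffer="cdeqecsjduc" (len 11), cursors c1@2 c2@4 c3@10, authorship ..1.2......
After op 6 (delete): buffer="ceecsjdc" (len 8), cursors c1@1 c2@2 c3@7, authorship .12.....
After op 7 (move_right): buffer="ceecsjdc" (len 8), cursors c1@2 c2@3 c3@8, authorship .12.....
After op 8 (insert('h')): buffer="cehehcsjdch" (len 11), cursors c1@3 c2@5 c3@11, authorship .1122.....3
Authorship (.=original, N=cursor N): . 1 1 2 2 . . . . . 3
Index 5: author = original

Answer: original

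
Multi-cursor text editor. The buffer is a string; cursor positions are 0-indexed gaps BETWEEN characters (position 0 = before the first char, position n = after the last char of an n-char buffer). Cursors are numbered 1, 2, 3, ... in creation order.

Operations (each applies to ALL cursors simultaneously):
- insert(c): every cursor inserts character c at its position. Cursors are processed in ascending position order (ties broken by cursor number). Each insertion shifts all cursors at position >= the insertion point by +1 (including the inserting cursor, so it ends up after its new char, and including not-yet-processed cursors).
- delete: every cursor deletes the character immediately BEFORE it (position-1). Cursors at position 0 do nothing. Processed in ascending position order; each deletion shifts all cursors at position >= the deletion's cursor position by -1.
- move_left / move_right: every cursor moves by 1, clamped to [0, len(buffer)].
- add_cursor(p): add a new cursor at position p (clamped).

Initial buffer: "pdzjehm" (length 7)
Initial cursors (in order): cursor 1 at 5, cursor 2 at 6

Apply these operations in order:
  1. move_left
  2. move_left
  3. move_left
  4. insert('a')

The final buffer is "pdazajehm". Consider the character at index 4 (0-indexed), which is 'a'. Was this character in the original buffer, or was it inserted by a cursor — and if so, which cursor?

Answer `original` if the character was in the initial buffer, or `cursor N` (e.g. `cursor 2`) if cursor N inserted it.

Answer: cursor 2

Derivation:
After op 1 (move_left): buffer="pdzjehm" (len 7), cursors c1@4 c2@5, authorship .......
After op 2 (move_left): buffer="pdzjehm" (len 7), cursors c1@3 c2@4, authorship .......
After op 3 (move_left): buffer="pdzjehm" (len 7), cursors c1@2 c2@3, authorship .......
After op 4 (insert('a')): buffer="pdazajehm" (len 9), cursors c1@3 c2@5, authorship ..1.2....
Authorship (.=original, N=cursor N): . . 1 . 2 . . . .
Index 4: author = 2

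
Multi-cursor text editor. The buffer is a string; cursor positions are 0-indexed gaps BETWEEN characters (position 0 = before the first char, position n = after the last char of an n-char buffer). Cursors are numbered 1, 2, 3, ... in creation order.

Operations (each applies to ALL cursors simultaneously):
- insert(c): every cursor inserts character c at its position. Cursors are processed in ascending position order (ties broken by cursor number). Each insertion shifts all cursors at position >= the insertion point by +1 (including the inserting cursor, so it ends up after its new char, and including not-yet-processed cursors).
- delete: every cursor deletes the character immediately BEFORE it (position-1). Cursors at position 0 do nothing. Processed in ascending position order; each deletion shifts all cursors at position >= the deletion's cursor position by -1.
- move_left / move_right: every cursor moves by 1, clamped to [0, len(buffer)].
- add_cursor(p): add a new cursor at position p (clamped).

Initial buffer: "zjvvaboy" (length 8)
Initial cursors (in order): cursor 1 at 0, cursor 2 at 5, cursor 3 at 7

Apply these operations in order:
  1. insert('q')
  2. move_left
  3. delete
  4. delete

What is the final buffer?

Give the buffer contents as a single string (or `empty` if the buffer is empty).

Answer: qzjvqqy

Derivation:
After op 1 (insert('q')): buffer="qzjvvaqboqy" (len 11), cursors c1@1 c2@7 c3@10, authorship 1.....2..3.
After op 2 (move_left): buffer="qzjvvaqboqy" (len 11), cursors c1@0 c2@6 c3@9, authorship 1.....2..3.
After op 3 (delete): buffer="qzjvvqbqy" (len 9), cursors c1@0 c2@5 c3@7, authorship 1....2.3.
After op 4 (delete): buffer="qzjvqqy" (len 7), cursors c1@0 c2@4 c3@5, authorship 1...23.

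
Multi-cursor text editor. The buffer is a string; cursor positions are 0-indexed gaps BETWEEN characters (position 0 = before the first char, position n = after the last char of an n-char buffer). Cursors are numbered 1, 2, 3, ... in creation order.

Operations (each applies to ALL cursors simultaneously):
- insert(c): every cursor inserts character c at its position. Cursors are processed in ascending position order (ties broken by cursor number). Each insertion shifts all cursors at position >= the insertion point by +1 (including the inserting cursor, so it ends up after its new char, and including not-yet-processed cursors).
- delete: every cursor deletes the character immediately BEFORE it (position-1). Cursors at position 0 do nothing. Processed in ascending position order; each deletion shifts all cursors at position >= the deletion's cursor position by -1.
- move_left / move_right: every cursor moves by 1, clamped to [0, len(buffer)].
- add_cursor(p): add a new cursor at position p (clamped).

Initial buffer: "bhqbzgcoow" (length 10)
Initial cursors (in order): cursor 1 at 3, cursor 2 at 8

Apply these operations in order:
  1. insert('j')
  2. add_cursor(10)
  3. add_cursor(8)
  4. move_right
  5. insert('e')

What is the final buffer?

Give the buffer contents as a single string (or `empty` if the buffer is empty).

Answer: bhqjbezgcoejoeew

Derivation:
After op 1 (insert('j')): buffer="bhqjbzgcojow" (len 12), cursors c1@4 c2@10, authorship ...1.....2..
After op 2 (add_cursor(10)): buffer="bhqjbzgcojow" (len 12), cursors c1@4 c2@10 c3@10, authorship ...1.....2..
After op 3 (add_cursor(8)): buffer="bhqjbzgcojow" (len 12), cursors c1@4 c4@8 c2@10 c3@10, authorship ...1.....2..
After op 4 (move_right): buffer="bhqjbzgcojow" (len 12), cursors c1@5 c4@9 c2@11 c3@11, authorship ...1.....2..
After op 5 (insert('e')): buffer="bhqjbezgcoejoeew" (len 16), cursors c1@6 c4@11 c2@15 c3@15, authorship ...1.1....42.23.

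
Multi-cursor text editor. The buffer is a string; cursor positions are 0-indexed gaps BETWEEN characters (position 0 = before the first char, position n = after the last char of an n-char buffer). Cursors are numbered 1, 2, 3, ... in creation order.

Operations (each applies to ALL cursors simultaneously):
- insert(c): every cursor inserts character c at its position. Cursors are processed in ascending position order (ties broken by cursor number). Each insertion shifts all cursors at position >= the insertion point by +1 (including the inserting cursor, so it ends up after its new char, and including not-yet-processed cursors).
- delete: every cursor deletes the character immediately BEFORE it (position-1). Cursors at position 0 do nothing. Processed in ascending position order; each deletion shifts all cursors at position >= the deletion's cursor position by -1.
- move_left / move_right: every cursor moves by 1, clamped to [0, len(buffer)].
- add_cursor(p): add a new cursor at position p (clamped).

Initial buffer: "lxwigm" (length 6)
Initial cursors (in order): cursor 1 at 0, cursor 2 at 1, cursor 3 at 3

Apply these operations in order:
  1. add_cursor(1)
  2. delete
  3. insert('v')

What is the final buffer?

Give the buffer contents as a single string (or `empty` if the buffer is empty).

Answer: vvvxvigm

Derivation:
After op 1 (add_cursor(1)): buffer="lxwigm" (len 6), cursors c1@0 c2@1 c4@1 c3@3, authorship ......
After op 2 (delete): buffer="xigm" (len 4), cursors c1@0 c2@0 c4@0 c3@1, authorship ....
After op 3 (insert('v')): buffer="vvvxvigm" (len 8), cursors c1@3 c2@3 c4@3 c3@5, authorship 124.3...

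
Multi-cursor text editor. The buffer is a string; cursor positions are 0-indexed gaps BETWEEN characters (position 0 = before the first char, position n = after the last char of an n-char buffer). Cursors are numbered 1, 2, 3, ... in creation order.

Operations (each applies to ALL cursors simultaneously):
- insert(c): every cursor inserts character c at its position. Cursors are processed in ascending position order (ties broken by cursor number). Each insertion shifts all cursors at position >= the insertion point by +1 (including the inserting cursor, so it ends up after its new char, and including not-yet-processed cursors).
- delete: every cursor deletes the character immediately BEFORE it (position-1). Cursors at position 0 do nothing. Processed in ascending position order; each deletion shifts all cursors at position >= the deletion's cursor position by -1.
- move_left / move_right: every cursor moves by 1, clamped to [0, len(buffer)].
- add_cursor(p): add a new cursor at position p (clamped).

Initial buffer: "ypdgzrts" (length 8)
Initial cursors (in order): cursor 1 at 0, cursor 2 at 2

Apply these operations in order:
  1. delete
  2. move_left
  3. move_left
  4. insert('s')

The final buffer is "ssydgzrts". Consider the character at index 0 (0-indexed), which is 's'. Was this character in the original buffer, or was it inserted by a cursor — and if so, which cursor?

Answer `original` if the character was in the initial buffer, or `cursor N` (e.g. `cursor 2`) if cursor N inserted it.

After op 1 (delete): buffer="ydgzrts" (len 7), cursors c1@0 c2@1, authorship .......
After op 2 (move_left): buffer="ydgzrts" (len 7), cursors c1@0 c2@0, authorship .......
After op 3 (move_left): buffer="ydgzrts" (len 7), cursors c1@0 c2@0, authorship .......
After op 4 (insert('s')): buffer="ssydgzrts" (len 9), cursors c1@2 c2@2, authorship 12.......
Authorship (.=original, N=cursor N): 1 2 . . . . . . .
Index 0: author = 1

Answer: cursor 1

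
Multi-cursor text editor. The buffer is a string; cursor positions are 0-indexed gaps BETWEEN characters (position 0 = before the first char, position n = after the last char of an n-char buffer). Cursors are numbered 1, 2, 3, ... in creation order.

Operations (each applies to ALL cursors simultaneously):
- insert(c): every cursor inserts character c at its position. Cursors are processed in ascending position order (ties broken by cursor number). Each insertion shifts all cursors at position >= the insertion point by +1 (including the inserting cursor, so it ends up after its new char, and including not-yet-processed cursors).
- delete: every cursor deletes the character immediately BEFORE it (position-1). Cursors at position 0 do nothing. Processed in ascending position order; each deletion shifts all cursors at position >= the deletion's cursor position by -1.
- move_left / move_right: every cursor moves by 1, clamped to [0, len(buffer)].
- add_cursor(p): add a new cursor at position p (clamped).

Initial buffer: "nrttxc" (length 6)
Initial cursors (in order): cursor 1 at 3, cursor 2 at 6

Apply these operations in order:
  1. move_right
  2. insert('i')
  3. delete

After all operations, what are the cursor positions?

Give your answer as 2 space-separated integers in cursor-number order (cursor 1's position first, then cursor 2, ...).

After op 1 (move_right): buffer="nrttxc" (len 6), cursors c1@4 c2@6, authorship ......
After op 2 (insert('i')): buffer="nrttixci" (len 8), cursors c1@5 c2@8, authorship ....1..2
After op 3 (delete): buffer="nrttxc" (len 6), cursors c1@4 c2@6, authorship ......

Answer: 4 6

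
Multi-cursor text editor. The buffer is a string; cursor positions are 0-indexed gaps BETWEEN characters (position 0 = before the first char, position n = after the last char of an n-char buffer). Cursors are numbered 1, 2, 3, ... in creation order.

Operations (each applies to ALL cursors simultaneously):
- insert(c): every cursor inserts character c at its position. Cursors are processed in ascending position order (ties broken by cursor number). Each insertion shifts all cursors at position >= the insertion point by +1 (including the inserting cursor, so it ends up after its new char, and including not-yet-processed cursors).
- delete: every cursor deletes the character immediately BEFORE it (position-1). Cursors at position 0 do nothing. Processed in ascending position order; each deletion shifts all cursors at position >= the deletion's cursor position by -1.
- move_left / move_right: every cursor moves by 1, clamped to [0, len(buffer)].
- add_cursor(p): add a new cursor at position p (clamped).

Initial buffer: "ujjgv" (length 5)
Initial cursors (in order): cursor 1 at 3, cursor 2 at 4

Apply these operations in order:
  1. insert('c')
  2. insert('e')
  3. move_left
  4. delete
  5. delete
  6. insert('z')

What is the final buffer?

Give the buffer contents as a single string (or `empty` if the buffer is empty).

After op 1 (insert('c')): buffer="ujjcgcv" (len 7), cursors c1@4 c2@6, authorship ...1.2.
After op 2 (insert('e')): buffer="ujjcegcev" (len 9), cursors c1@5 c2@8, authorship ...11.22.
After op 3 (move_left): buffer="ujjcegcev" (len 9), cursors c1@4 c2@7, authorship ...11.22.
After op 4 (delete): buffer="ujjegev" (len 7), cursors c1@3 c2@5, authorship ...1.2.
After op 5 (delete): buffer="ujeev" (len 5), cursors c1@2 c2@3, authorship ..12.
After op 6 (insert('z')): buffer="ujzezev" (len 7), cursors c1@3 c2@5, authorship ..1122.

Answer: ujzezev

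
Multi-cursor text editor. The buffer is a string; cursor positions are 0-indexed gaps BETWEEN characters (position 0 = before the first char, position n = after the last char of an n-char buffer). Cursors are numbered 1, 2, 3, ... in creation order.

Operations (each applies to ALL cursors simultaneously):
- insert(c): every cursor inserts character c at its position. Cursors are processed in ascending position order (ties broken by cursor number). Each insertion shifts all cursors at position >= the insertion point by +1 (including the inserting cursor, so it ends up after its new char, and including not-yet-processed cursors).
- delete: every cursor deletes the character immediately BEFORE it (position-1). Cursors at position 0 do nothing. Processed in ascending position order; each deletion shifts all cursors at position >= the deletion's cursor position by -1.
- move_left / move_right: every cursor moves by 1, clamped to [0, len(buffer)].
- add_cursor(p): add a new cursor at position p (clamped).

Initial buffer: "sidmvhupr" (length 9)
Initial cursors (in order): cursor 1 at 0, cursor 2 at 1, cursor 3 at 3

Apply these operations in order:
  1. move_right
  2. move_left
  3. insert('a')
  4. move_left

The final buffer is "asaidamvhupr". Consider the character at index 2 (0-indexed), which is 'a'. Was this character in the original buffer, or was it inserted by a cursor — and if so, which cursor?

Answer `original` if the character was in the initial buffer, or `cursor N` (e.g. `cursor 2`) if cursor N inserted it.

After op 1 (move_right): buffer="sidmvhupr" (len 9), cursors c1@1 c2@2 c3@4, authorship .........
After op 2 (move_left): buffer="sidmvhupr" (len 9), cursors c1@0 c2@1 c3@3, authorship .........
After op 3 (insert('a')): buffer="asaidamvhupr" (len 12), cursors c1@1 c2@3 c3@6, authorship 1.2..3......
After op 4 (move_left): buffer="asaidamvhupr" (len 12), cursors c1@0 c2@2 c3@5, authorship 1.2..3......
Authorship (.=original, N=cursor N): 1 . 2 . . 3 . . . . . .
Index 2: author = 2

Answer: cursor 2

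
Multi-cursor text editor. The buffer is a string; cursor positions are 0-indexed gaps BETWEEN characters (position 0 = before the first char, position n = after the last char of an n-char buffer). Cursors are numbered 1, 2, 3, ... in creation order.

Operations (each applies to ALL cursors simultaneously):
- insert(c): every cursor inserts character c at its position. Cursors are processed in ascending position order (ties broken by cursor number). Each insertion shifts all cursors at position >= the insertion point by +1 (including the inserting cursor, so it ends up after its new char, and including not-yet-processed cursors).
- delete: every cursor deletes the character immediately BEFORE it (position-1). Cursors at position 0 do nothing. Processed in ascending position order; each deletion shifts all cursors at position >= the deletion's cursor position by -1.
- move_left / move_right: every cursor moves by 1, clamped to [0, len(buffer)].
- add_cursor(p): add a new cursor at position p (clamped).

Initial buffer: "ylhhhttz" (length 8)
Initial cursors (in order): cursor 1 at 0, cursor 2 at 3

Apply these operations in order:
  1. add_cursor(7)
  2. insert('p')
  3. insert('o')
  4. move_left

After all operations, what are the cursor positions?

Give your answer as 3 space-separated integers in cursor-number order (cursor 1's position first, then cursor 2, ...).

Answer: 1 6 12

Derivation:
After op 1 (add_cursor(7)): buffer="ylhhhttz" (len 8), cursors c1@0 c2@3 c3@7, authorship ........
After op 2 (insert('p')): buffer="pylhphhttpz" (len 11), cursors c1@1 c2@5 c3@10, authorship 1...2....3.
After op 3 (insert('o')): buffer="poylhpohhttpoz" (len 14), cursors c1@2 c2@7 c3@13, authorship 11...22....33.
After op 4 (move_left): buffer="poylhpohhttpoz" (len 14), cursors c1@1 c2@6 c3@12, authorship 11...22....33.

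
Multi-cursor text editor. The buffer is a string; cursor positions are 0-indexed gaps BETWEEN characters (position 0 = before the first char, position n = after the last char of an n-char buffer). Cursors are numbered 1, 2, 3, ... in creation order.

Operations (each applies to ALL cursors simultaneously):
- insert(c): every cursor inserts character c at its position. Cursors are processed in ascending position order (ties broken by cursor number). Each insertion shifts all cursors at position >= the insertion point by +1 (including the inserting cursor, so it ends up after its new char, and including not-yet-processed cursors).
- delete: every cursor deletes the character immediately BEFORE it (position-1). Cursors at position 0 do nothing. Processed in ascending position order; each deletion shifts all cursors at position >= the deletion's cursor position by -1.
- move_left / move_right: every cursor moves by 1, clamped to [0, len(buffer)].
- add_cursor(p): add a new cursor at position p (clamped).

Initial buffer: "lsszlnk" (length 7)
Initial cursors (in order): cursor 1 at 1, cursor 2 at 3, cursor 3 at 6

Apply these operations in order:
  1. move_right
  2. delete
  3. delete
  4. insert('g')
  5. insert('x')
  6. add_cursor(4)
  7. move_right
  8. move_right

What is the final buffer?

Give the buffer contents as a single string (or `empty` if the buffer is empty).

After op 1 (move_right): buffer="lsszlnk" (len 7), cursors c1@2 c2@4 c3@7, authorship .......
After op 2 (delete): buffer="lsln" (len 4), cursors c1@1 c2@2 c3@4, authorship ....
After op 3 (delete): buffer="l" (len 1), cursors c1@0 c2@0 c3@1, authorship .
After op 4 (insert('g')): buffer="gglg" (len 4), cursors c1@2 c2@2 c3@4, authorship 12.3
After op 5 (insert('x')): buffer="ggxxlgx" (len 7), cursors c1@4 c2@4 c3@7, authorship 1212.33
After op 6 (add_cursor(4)): buffer="ggxxlgx" (len 7), cursors c1@4 c2@4 c4@4 c3@7, authorship 1212.33
After op 7 (move_right): buffer="ggxxlgx" (len 7), cursors c1@5 c2@5 c4@5 c3@7, authorship 1212.33
After op 8 (move_right): buffer="ggxxlgx" (len 7), cursors c1@6 c2@6 c4@6 c3@7, authorship 1212.33

Answer: ggxxlgx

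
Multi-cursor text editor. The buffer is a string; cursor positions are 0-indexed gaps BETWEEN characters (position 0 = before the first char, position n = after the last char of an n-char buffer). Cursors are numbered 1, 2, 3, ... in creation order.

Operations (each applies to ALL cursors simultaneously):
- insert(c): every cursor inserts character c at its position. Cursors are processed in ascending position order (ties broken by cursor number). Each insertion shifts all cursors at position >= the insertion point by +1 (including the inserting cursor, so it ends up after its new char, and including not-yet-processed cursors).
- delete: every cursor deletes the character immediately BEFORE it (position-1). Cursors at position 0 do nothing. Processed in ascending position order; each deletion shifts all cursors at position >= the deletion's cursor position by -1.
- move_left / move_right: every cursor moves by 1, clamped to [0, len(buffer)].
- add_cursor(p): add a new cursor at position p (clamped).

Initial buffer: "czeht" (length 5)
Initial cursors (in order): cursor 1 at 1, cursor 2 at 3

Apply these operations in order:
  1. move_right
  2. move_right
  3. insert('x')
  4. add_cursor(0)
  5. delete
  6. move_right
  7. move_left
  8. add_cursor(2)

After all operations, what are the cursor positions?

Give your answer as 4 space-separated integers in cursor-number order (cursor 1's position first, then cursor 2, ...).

Answer: 3 4 0 2

Derivation:
After op 1 (move_right): buffer="czeht" (len 5), cursors c1@2 c2@4, authorship .....
After op 2 (move_right): buffer="czeht" (len 5), cursors c1@3 c2@5, authorship .....
After op 3 (insert('x')): buffer="czexhtx" (len 7), cursors c1@4 c2@7, authorship ...1..2
After op 4 (add_cursor(0)): buffer="czexhtx" (len 7), cursors c3@0 c1@4 c2@7, authorship ...1..2
After op 5 (delete): buffer="czeht" (len 5), cursors c3@0 c1@3 c2@5, authorship .....
After op 6 (move_right): buffer="czeht" (len 5), cursors c3@1 c1@4 c2@5, authorship .....
After op 7 (move_left): buffer="czeht" (len 5), cursors c3@0 c1@3 c2@4, authorship .....
After op 8 (add_cursor(2)): buffer="czeht" (len 5), cursors c3@0 c4@2 c1@3 c2@4, authorship .....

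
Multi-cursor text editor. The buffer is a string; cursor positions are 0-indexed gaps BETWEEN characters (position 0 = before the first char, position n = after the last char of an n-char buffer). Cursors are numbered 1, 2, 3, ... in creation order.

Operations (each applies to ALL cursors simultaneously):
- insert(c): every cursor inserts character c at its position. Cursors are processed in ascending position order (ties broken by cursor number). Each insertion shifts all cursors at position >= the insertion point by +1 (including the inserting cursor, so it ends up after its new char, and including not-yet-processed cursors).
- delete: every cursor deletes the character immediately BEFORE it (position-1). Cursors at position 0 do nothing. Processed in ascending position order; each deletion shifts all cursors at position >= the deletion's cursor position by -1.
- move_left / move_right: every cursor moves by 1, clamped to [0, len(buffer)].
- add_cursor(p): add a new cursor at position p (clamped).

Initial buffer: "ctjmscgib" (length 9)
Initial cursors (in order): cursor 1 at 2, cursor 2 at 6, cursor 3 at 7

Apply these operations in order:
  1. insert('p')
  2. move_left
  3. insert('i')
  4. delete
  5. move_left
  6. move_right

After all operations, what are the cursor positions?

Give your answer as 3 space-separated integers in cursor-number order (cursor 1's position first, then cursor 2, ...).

After op 1 (insert('p')): buffer="ctpjmscpgpib" (len 12), cursors c1@3 c2@8 c3@10, authorship ..1....2.3..
After op 2 (move_left): buffer="ctpjmscpgpib" (len 12), cursors c1@2 c2@7 c3@9, authorship ..1....2.3..
After op 3 (insert('i')): buffer="ctipjmscipgipib" (len 15), cursors c1@3 c2@9 c3@12, authorship ..11....22.33..
After op 4 (delete): buffer="ctpjmscpgpib" (len 12), cursors c1@2 c2@7 c3@9, authorship ..1....2.3..
After op 5 (move_left): buffer="ctpjmscpgpib" (len 12), cursors c1@1 c2@6 c3@8, authorship ..1....2.3..
After op 6 (move_right): buffer="ctpjmscpgpib" (len 12), cursors c1@2 c2@7 c3@9, authorship ..1....2.3..

Answer: 2 7 9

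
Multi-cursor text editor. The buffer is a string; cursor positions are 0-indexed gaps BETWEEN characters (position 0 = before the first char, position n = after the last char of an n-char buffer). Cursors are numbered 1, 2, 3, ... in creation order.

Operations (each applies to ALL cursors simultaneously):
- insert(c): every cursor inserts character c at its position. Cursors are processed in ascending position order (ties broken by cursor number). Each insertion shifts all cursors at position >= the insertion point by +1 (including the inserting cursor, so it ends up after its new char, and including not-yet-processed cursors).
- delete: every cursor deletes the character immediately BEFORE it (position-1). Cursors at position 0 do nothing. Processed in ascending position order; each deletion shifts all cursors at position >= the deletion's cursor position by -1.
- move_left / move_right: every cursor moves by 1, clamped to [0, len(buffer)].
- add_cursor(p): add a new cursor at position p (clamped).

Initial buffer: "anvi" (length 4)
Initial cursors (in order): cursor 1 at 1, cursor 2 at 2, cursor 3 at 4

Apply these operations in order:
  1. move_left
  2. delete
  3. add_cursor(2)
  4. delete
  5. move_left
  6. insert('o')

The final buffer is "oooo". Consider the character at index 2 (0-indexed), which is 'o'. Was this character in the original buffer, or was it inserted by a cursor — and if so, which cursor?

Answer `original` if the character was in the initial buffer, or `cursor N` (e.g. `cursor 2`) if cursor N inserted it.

Answer: cursor 3

Derivation:
After op 1 (move_left): buffer="anvi" (len 4), cursors c1@0 c2@1 c3@3, authorship ....
After op 2 (delete): buffer="ni" (len 2), cursors c1@0 c2@0 c3@1, authorship ..
After op 3 (add_cursor(2)): buffer="ni" (len 2), cursors c1@0 c2@0 c3@1 c4@2, authorship ..
After op 4 (delete): buffer="" (len 0), cursors c1@0 c2@0 c3@0 c4@0, authorship 
After op 5 (move_left): buffer="" (len 0), cursors c1@0 c2@0 c3@0 c4@0, authorship 
After op 6 (insert('o')): buffer="oooo" (len 4), cursors c1@4 c2@4 c3@4 c4@4, authorship 1234
Authorship (.=original, N=cursor N): 1 2 3 4
Index 2: author = 3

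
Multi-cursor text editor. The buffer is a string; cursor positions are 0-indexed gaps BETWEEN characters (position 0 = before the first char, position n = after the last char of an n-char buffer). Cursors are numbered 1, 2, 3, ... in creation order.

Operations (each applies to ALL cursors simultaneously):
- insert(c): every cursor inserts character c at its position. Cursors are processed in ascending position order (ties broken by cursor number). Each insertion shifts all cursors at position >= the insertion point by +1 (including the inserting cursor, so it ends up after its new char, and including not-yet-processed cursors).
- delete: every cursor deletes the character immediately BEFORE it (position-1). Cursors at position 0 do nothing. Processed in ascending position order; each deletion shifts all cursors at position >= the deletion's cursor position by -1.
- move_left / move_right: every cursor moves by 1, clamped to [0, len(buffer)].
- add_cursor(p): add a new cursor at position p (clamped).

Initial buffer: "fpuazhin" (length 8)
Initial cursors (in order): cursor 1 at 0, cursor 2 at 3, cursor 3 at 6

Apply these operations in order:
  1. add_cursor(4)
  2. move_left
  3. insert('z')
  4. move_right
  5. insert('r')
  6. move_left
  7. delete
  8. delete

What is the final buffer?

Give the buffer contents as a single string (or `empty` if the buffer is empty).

Answer: rprrzrin

Derivation:
After op 1 (add_cursor(4)): buffer="fpuazhin" (len 8), cursors c1@0 c2@3 c4@4 c3@6, authorship ........
After op 2 (move_left): buffer="fpuazhin" (len 8), cursors c1@0 c2@2 c4@3 c3@5, authorship ........
After op 3 (insert('z')): buffer="zfpzuzazzhin" (len 12), cursors c1@1 c2@4 c4@6 c3@9, authorship 1..2.4..3...
After op 4 (move_right): buffer="zfpzuzazzhin" (len 12), cursors c1@2 c2@5 c4@7 c3@10, authorship 1..2.4..3...
After op 5 (insert('r')): buffer="zfrpzurzarzzhrin" (len 16), cursors c1@3 c2@7 c4@10 c3@14, authorship 1.1.2.24.4.3.3..
After op 6 (move_left): buffer="zfrpzurzarzzhrin" (len 16), cursors c1@2 c2@6 c4@9 c3@13, authorship 1.1.2.24.4.3.3..
After op 7 (delete): buffer="zrpzrzrzzrin" (len 12), cursors c1@1 c2@4 c4@6 c3@9, authorship 11.2244.33..
After op 8 (delete): buffer="rprrzrin" (len 8), cursors c1@0 c2@2 c4@3 c3@5, authorship 1.24.3..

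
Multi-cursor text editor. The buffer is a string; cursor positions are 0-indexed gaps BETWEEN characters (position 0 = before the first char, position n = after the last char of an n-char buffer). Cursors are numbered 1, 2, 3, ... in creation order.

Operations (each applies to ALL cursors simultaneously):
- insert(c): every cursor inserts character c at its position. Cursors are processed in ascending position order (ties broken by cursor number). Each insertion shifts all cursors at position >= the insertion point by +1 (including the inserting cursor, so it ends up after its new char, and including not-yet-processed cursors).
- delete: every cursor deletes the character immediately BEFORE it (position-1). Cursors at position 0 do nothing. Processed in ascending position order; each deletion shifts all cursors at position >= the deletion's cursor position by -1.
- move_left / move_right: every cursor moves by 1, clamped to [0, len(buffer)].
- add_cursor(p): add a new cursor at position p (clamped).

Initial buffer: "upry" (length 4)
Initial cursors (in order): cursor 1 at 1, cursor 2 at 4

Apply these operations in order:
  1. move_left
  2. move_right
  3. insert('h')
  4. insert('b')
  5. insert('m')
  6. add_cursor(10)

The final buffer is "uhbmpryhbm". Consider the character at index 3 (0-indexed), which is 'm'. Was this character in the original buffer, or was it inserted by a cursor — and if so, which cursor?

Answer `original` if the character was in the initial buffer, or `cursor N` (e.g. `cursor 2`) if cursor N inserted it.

Answer: cursor 1

Derivation:
After op 1 (move_left): buffer="upry" (len 4), cursors c1@0 c2@3, authorship ....
After op 2 (move_right): buffer="upry" (len 4), cursors c1@1 c2@4, authorship ....
After op 3 (insert('h')): buffer="uhpryh" (len 6), cursors c1@2 c2@6, authorship .1...2
After op 4 (insert('b')): buffer="uhbpryhb" (len 8), cursors c1@3 c2@8, authorship .11...22
After op 5 (insert('m')): buffer="uhbmpryhbm" (len 10), cursors c1@4 c2@10, authorship .111...222
After op 6 (add_cursor(10)): buffer="uhbmpryhbm" (len 10), cursors c1@4 c2@10 c3@10, authorship .111...222
Authorship (.=original, N=cursor N): . 1 1 1 . . . 2 2 2
Index 3: author = 1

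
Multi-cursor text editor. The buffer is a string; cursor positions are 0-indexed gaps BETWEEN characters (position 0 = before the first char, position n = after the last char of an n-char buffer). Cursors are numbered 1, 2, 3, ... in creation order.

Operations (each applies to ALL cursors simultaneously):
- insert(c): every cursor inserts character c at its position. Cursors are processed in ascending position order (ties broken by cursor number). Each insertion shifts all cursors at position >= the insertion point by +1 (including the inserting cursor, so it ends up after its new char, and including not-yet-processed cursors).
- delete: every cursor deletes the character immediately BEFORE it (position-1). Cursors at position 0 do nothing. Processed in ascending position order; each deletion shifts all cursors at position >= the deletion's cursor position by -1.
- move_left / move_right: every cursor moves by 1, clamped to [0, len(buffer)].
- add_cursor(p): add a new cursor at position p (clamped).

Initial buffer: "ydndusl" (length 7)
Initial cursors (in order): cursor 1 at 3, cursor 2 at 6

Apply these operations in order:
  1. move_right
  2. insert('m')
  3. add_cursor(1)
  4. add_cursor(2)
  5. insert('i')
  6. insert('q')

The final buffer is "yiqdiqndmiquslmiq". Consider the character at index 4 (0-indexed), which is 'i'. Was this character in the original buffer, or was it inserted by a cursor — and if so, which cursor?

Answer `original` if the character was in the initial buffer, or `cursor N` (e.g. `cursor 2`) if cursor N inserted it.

Answer: cursor 4

Derivation:
After op 1 (move_right): buffer="ydndusl" (len 7), cursors c1@4 c2@7, authorship .......
After op 2 (insert('m')): buffer="ydndmuslm" (len 9), cursors c1@5 c2@9, authorship ....1...2
After op 3 (add_cursor(1)): buffer="ydndmuslm" (len 9), cursors c3@1 c1@5 c2@9, authorship ....1...2
After op 4 (add_cursor(2)): buffer="ydndmuslm" (len 9), cursors c3@1 c4@2 c1@5 c2@9, authorship ....1...2
After op 5 (insert('i')): buffer="yidindmiuslmi" (len 13), cursors c3@2 c4@4 c1@8 c2@13, authorship .3.4..11...22
After op 6 (insert('q')): buffer="yiqdiqndmiquslmiq" (len 17), cursors c3@3 c4@6 c1@11 c2@17, authorship .33.44..111...222
Authorship (.=original, N=cursor N): . 3 3 . 4 4 . . 1 1 1 . . . 2 2 2
Index 4: author = 4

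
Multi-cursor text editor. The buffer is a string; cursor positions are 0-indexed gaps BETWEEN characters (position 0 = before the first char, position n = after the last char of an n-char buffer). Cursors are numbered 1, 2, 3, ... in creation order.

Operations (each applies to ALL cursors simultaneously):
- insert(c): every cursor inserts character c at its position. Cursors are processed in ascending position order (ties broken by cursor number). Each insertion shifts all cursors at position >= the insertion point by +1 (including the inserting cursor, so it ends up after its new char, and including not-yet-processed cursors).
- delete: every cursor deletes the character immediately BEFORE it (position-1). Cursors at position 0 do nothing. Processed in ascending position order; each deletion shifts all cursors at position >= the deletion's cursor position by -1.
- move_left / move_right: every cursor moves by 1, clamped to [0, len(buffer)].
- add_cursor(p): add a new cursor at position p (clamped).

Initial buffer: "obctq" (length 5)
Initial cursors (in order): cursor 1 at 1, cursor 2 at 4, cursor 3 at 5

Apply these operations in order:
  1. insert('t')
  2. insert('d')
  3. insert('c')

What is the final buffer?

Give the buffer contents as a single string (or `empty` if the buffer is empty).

Answer: otdcbcttdcqtdc

Derivation:
After op 1 (insert('t')): buffer="otbcttqt" (len 8), cursors c1@2 c2@6 c3@8, authorship .1...2.3
After op 2 (insert('d')): buffer="otdbcttdqtd" (len 11), cursors c1@3 c2@8 c3@11, authorship .11...22.33
After op 3 (insert('c')): buffer="otdcbcttdcqtdc" (len 14), cursors c1@4 c2@10 c3@14, authorship .111...222.333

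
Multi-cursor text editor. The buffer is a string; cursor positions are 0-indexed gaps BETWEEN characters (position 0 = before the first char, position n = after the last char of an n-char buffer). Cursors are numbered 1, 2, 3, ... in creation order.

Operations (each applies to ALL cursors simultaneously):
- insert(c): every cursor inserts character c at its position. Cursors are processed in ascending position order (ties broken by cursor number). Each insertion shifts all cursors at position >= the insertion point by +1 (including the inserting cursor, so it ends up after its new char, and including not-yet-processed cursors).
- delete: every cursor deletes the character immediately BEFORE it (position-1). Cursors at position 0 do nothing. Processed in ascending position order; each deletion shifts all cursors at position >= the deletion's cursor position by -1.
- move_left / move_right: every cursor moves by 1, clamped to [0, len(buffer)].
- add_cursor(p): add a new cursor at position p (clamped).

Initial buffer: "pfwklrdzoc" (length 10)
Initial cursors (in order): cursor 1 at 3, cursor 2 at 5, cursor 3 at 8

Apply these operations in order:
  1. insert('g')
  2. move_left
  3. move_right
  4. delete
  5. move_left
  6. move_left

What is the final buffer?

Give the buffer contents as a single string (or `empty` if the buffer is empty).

Answer: pfwklrdzoc

Derivation:
After op 1 (insert('g')): buffer="pfwgklgrdzgoc" (len 13), cursors c1@4 c2@7 c3@11, authorship ...1..2...3..
After op 2 (move_left): buffer="pfwgklgrdzgoc" (len 13), cursors c1@3 c2@6 c3@10, authorship ...1..2...3..
After op 3 (move_right): buffer="pfwgklgrdzgoc" (len 13), cursors c1@4 c2@7 c3@11, authorship ...1..2...3..
After op 4 (delete): buffer="pfwklrdzoc" (len 10), cursors c1@3 c2@5 c3@8, authorship ..........
After op 5 (move_left): buffer="pfwklrdzoc" (len 10), cursors c1@2 c2@4 c3@7, authorship ..........
After op 6 (move_left): buffer="pfwklrdzoc" (len 10), cursors c1@1 c2@3 c3@6, authorship ..........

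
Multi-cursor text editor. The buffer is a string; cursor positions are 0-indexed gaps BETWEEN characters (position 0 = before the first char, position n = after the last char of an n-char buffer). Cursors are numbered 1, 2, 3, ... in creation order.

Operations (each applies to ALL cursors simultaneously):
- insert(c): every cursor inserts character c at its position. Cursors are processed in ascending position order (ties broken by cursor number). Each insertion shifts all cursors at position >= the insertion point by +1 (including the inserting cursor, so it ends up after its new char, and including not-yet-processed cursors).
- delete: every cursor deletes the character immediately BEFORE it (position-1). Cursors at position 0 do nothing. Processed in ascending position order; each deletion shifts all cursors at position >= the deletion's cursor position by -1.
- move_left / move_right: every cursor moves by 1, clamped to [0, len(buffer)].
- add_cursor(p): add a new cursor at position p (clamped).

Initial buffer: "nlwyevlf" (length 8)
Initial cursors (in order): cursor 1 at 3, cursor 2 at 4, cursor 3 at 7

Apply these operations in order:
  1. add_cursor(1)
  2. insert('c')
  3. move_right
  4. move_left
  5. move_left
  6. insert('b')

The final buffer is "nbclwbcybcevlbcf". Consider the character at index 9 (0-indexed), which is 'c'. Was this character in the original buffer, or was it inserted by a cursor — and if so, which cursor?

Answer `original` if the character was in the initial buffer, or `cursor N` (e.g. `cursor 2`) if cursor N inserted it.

Answer: cursor 2

Derivation:
After op 1 (add_cursor(1)): buffer="nlwyevlf" (len 8), cursors c4@1 c1@3 c2@4 c3@7, authorship ........
After op 2 (insert('c')): buffer="nclwcycevlcf" (len 12), cursors c4@2 c1@5 c2@7 c3@11, authorship .4..1.2...3.
After op 3 (move_right): buffer="nclwcycevlcf" (len 12), cursors c4@3 c1@6 c2@8 c3@12, authorship .4..1.2...3.
After op 4 (move_left): buffer="nclwcycevlcf" (len 12), cursors c4@2 c1@5 c2@7 c3@11, authorship .4..1.2...3.
After op 5 (move_left): buffer="nclwcycevlcf" (len 12), cursors c4@1 c1@4 c2@6 c3@10, authorship .4..1.2...3.
After op 6 (insert('b')): buffer="nbclwbcybcevlbcf" (len 16), cursors c4@2 c1@6 c2@9 c3@14, authorship .44..11.22...33.
Authorship (.=original, N=cursor N): . 4 4 . . 1 1 . 2 2 . . . 3 3 .
Index 9: author = 2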